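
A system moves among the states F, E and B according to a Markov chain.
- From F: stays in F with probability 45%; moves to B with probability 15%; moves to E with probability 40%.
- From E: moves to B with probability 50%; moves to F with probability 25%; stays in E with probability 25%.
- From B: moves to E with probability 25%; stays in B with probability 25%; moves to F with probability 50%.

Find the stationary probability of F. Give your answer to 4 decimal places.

0.4023

Let the stationary distribution be π with π = πP and π_1 + π_2 + π_3 = 1.
π_1 = 0.45·π_1 + 0.25·π_2 + 0.5·π_3
π_2 = 0.4·π_1 + 0.25·π_2 + 0.25·π_3
Solving with the normalization constraint gives π = (0.4023, 0.3103, 0.2874).
So the stationary probability of F is 0.4023.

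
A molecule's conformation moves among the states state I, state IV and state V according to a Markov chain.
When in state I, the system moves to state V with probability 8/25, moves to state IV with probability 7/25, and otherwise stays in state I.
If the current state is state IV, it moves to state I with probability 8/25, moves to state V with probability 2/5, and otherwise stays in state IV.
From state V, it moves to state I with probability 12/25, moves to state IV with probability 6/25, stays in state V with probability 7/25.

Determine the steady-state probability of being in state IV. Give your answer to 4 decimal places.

0.2669

Let the stationary distribution be π with π = πP and π_1 + π_2 + π_3 = 1.
π_1 = 0.4·π_1 + 0.32·π_2 + 0.48·π_3
π_2 = 0.28·π_1 + 0.28·π_2 + 0.24·π_3
Solving with the normalization constraint gives π = (0.4049, 0.2669, 0.3282).
So the stationary probability of state IV is 0.2669.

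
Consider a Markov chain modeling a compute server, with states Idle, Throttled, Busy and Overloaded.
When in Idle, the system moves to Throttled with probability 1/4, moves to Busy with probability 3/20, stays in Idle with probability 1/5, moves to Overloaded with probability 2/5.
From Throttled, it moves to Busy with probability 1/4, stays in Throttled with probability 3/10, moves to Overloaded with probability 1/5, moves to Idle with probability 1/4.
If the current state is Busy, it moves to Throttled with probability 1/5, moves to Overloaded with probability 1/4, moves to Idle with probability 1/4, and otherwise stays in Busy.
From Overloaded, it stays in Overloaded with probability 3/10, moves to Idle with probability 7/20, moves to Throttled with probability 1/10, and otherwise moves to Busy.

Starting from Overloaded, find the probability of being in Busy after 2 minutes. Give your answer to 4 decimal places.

Propagate the distribution vector 2 minutes from Overloaded.
After 0 minutes: (0.0000, 0.0000, 0.0000, 1.0000)
After 1 minute: (0.3500, 0.1000, 0.2500, 0.3000)
After 2 minutes: (0.2625, 0.1975, 0.2275, 0.3125)
P(in Busy after 2 minutes) = 0.2275

0.2275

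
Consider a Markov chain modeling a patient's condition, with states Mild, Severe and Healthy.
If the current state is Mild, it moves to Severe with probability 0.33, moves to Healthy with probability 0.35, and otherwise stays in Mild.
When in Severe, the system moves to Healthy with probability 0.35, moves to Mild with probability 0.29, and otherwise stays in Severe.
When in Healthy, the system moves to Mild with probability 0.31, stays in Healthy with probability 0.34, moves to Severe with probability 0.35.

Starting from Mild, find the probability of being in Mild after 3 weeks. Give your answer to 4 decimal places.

Propagate the distribution vector 3 weeks from Mild.
After 0 weeks: (1.0000, 0.0000, 0.0000)
After 1 week: (0.3200, 0.3300, 0.3500)
After 2 weeks: (0.3066, 0.3469, 0.3465)
After 3 weeks: (0.3061, 0.3473, 0.3465)
P(in Mild after 3 weeks) = 0.3061

0.3061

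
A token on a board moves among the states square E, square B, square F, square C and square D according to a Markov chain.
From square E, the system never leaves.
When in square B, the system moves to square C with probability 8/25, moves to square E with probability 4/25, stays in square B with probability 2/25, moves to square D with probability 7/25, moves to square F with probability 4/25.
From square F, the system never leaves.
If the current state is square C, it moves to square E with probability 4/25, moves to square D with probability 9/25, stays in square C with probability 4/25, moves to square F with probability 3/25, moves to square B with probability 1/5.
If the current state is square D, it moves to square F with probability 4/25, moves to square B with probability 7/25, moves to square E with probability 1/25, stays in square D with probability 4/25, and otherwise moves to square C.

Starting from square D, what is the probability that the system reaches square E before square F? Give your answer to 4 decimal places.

0.4047

Let h(s) be the probability of absorption at square E starting from transient state s. Then h(square E) = 1 and h(square F) = 0. By first-step analysis:
h(square B) = 0.16·1 + 0.08·h(square B) + 0.16·0 + 0.32·h(square C) + 0.28·h(square D)
h(square C) = 0.16·1 + 0.2·h(square B) + 0.12·0 + 0.16·h(square C) + 0.36·h(square D)
h(square D) = 0.04·1 + 0.28·h(square B) + 0.16·0 + 0.36·h(square C) + 0.16·h(square D)
Solving: h(square B) = 0.4619, h(square C) = 0.4739, h(square D) = 0.4047.
Starting from square D, the probability is 0.4047.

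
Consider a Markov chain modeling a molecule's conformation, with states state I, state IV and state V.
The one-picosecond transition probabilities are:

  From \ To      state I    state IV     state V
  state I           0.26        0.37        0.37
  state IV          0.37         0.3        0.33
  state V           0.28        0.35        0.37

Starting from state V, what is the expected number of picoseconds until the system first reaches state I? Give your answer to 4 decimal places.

3.2258

Let t(s) be the expected number of picoseconds to first reach state I from state s, with t(state I) = 0. Conditioning on the first picosecond:
t(state IV) = 1 + 0.3·t(state IV) + 0.33·t(state V)
t(state V) = 1 + 0.35·t(state IV) + 0.37·t(state V)
Solving: t(state IV) = 2.9493, t(state V) = 3.2258.
Expected picoseconds from state V to state I: 3.2258.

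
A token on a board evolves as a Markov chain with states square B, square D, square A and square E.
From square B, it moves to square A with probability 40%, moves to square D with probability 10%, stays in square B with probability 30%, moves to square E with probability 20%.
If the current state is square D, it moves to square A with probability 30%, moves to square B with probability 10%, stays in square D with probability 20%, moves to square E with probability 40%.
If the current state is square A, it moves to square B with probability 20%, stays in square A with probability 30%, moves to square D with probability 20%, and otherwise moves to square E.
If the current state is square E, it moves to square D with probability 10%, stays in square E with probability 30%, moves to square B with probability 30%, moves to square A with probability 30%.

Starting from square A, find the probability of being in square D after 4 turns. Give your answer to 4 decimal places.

Propagate the distribution vector 4 turns from square A.
After 0 turns: (0.0000, 0.0000, 1.0000, 0.0000)
After 1 turn: (0.2000, 0.2000, 0.3000, 0.3000)
After 2 turns: (0.2300, 0.1500, 0.3200, 0.3000)
After 3 turns: (0.2380, 0.1470, 0.3230, 0.2920)
After 4 turns: (0.2383, 0.1470, 0.3238, 0.2909)
P(in square D after 4 turns) = 0.1470

0.1470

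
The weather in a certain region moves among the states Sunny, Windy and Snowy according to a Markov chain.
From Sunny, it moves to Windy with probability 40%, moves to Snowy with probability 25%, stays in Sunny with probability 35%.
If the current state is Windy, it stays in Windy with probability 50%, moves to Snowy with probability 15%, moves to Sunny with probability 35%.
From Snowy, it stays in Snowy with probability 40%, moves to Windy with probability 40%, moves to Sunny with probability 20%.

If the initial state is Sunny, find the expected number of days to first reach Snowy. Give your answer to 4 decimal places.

4.8649

Let t(s) be the expected number of days to first reach Snowy from state s, with t(Snowy) = 0. Conditioning on the first day:
t(Sunny) = 1 + 0.35·t(Sunny) + 0.4·t(Windy)
t(Windy) = 1 + 0.35·t(Sunny) + 0.5·t(Windy)
Solving: t(Sunny) = 4.8649, t(Windy) = 5.4054.
Expected days from Sunny to Snowy: 4.8649.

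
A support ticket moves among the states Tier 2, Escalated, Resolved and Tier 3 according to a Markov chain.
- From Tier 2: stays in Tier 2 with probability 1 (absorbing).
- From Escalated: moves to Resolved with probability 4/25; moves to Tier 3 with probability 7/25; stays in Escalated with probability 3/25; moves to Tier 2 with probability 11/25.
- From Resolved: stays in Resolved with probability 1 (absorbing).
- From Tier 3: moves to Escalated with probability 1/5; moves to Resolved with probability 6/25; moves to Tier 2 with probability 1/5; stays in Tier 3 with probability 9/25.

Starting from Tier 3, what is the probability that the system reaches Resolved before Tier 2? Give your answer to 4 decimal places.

0.4795

Let h(s) be the probability of absorption at Resolved starting from transient state s. Then h(Resolved) = 1 and h(Tier 2) = 0. By first-step analysis:
h(Escalated) = 0.44·0 + 0.12·h(Escalated) + 0.16·1 + 0.28·h(Tier 3)
h(Tier 3) = 0.2·0 + 0.2·h(Escalated) + 0.24·1 + 0.36·h(Tier 3)
Solving: h(Escalated) = 0.3344, h(Tier 3) = 0.4795.
Starting from Tier 3, the probability is 0.4795.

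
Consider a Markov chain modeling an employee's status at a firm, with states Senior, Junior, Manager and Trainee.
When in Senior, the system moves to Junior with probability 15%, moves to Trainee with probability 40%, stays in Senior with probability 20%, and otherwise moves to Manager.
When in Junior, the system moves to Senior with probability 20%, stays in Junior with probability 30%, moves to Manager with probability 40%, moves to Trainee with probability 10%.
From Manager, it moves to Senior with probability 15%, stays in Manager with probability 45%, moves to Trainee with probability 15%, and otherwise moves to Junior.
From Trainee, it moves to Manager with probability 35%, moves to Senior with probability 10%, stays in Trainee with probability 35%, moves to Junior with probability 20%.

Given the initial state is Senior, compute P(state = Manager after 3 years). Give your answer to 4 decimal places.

0.3824

Propagate the distribution vector 3 years from Senior.
After 0 years: (1.0000, 0.0000, 0.0000, 0.0000)
After 1 year: (0.2000, 0.1500, 0.2500, 0.4000)
After 2 years: (0.1475, 0.2175, 0.3625, 0.2725)
After 3 years: (0.1546, 0.2325, 0.3824, 0.2305)
P(in Manager after 3 years) = 0.3824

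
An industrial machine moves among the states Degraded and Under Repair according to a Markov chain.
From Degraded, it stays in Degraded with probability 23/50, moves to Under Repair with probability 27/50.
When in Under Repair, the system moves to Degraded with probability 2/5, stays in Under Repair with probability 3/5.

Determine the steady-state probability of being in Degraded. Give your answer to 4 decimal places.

0.4255

Let the stationary distribution be π with π = πP and π_1 + π_2 = 1.
π_1 = 0.46·π_1 + 0.4·π_2
Solving with the normalization constraint gives π = (0.4255, 0.5745).
So the stationary probability of Degraded is 0.4255.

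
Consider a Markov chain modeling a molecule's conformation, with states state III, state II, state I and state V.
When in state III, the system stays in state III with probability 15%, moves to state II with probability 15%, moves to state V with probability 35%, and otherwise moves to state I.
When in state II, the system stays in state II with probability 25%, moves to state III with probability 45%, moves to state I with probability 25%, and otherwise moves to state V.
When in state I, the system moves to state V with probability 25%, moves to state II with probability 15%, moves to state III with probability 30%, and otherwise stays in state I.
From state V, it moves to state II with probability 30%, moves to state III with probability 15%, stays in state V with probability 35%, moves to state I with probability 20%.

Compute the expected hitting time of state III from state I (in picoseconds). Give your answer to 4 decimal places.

Let t(s) be the expected number of picoseconds to first reach state III from state s, with t(state III) = 0. Conditioning on the first picosecond:
t(state II) = 1 + 0.25·t(state II) + 0.25·t(state I) + 0.05·t(state V)
t(state I) = 1 + 0.15·t(state II) + 0.3·t(state I) + 0.25·t(state V)
t(state V) = 1 + 0.3·t(state II) + 0.2·t(state I) + 0.35·t(state V)
Solving: t(state II) = 2.7149, t(state I) = 3.3786, t(state V) = 3.8311.
Expected picoseconds from state I to state III: 3.3786.

3.3786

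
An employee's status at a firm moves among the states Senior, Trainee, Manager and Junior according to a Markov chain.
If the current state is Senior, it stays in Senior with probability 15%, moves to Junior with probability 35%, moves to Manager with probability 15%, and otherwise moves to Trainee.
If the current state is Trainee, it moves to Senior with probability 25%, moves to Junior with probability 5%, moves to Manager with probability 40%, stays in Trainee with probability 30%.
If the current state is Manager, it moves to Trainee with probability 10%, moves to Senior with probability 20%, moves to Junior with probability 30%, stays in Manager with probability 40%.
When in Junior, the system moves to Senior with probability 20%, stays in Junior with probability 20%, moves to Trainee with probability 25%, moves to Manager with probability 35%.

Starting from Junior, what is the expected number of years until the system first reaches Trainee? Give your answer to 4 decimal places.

4.5496

Let t(s) be the expected number of years to first reach Trainee from state s, with t(Trainee) = 0. Conditioning on the first year:
t(Senior) = 1 + 0.15·t(Senior) + 0.15·t(Manager) + 0.35·t(Junior)
t(Manager) = 1 + 0.2·t(Senior) + 0.4·t(Manager) + 0.3·t(Junior)
t(Junior) = 1 + 0.2·t(Senior) + 0.35·t(Manager) + 0.2·t(Junior)
Solving: t(Senior) = 3.9795, t(Manager) = 5.2680, t(Junior) = 4.5496.
Expected years from Junior to Trainee: 4.5496.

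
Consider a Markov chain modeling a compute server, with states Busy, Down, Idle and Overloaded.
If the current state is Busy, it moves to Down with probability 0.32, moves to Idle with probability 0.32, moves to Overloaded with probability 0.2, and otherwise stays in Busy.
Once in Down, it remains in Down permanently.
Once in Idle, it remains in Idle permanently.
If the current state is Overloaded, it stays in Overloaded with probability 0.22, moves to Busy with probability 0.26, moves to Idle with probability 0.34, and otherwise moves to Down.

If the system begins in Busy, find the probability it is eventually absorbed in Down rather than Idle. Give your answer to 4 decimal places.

0.4735

Let h(s) be the probability of absorption at Down starting from transient state s. Then h(Down) = 1 and h(Idle) = 0. By first-step analysis:
h(Busy) = 0.16·h(Busy) + 0.32·1 + 0.32·0 + 0.2·h(Overloaded)
h(Overloaded) = 0.26·h(Busy) + 0.18·1 + 0.34·0 + 0.22·h(Overloaded)
Solving: h(Busy) = 0.4735, h(Overloaded) = 0.3886.
Starting from Busy, the probability is 0.4735.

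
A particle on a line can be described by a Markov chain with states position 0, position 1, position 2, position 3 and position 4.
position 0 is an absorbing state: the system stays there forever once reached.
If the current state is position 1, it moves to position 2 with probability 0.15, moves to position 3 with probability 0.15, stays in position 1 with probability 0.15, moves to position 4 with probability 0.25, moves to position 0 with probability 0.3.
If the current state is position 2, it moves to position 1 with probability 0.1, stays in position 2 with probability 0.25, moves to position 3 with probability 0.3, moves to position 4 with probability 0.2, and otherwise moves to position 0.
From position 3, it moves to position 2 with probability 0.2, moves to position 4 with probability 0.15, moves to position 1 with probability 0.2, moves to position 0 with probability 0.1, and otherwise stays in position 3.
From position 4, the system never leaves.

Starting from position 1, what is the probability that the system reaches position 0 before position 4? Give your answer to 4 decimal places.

0.5112

Let h(s) be the probability of absorption at position 0 starting from transient state s. Then h(position 0) = 1 and h(position 4) = 0. By first-step analysis:
h(position 1) = 0.3·1 + 0.15·h(position 1) + 0.15·h(position 2) + 0.15·h(position 3) + 0.25·0
h(position 2) = 0.15·1 + 0.1·h(position 1) + 0.25·h(position 2) + 0.3·h(position 3) + 0.2·0
h(position 3) = 0.1·1 + 0.2·h(position 1) + 0.2·h(position 2) + 0.35·h(position 3) + 0.15·0
Solving: h(position 1) = 0.5112, h(position 2) = 0.4477, h(position 3) = 0.4489.
Starting from position 1, the probability is 0.5112.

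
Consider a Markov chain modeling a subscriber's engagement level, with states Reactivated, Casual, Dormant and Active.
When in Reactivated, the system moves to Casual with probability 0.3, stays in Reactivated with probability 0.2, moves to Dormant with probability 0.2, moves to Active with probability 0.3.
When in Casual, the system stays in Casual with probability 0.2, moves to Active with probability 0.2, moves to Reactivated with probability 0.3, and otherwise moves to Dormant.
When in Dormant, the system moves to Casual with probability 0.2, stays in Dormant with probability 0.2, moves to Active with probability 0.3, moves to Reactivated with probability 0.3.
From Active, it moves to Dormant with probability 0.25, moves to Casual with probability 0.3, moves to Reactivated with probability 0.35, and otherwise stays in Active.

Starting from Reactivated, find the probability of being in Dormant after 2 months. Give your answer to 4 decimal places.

0.2450

Propagate the distribution vector 2 months from Reactivated.
After 0 months: (1.0000, 0.0000, 0.0000, 0.0000)
After 1 month: (0.2000, 0.3000, 0.2000, 0.3000)
After 2 months: (0.2950, 0.2500, 0.2450, 0.2100)
P(in Dormant after 2 months) = 0.2450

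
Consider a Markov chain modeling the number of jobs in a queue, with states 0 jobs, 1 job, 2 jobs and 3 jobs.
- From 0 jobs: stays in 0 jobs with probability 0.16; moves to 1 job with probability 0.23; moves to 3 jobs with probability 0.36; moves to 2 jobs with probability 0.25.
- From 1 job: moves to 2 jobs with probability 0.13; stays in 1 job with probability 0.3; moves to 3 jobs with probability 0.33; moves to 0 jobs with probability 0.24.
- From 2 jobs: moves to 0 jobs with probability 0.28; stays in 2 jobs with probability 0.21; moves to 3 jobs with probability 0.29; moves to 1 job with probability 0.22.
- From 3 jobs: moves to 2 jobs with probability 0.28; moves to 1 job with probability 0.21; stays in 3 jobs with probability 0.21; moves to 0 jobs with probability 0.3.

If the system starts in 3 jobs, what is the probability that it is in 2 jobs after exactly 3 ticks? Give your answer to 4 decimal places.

0.2218

Propagate the distribution vector 3 ticks from 3 jobs.
After 0 ticks: (0.0000, 0.0000, 0.0000, 1.0000)
After 1 tick: (0.3000, 0.2100, 0.2800, 0.2100)
After 2 ticks: (0.2398, 0.2377, 0.2199, 0.3026)
After 3 ticks: (0.2478, 0.2384, 0.2218, 0.2921)
P(in 2 jobs after 3 ticks) = 0.2218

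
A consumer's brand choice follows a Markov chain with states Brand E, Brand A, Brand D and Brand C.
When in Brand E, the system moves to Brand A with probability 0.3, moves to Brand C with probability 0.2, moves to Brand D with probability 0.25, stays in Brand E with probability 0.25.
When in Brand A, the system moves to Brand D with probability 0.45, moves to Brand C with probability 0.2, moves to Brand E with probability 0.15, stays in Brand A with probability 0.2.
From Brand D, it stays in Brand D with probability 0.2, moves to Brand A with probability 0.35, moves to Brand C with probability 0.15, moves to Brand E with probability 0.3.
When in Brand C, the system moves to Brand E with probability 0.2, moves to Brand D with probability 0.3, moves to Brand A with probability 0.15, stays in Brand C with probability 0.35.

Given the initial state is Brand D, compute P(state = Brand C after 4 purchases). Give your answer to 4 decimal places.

0.2176

Propagate the distribution vector 4 purchases from Brand D.
After 0 purchases: (0.0000, 0.0000, 1.0000, 0.0000)
After 1 purchase: (0.3000, 0.3500, 0.2000, 0.1500)
After 2 purchases: (0.2175, 0.2525, 0.3175, 0.2125)
After 3 purchases: (0.2300, 0.2588, 0.2953, 0.2160)
After 4 purchases: (0.2281, 0.2565, 0.2978, 0.2176)
P(in Brand C after 4 purchases) = 0.2176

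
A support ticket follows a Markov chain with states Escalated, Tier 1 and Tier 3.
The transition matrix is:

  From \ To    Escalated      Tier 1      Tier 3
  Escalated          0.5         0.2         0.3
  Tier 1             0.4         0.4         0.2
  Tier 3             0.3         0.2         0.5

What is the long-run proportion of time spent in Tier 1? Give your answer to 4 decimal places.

0.2500

Let the stationary distribution be π with π = πP and π_1 + π_2 + π_3 = 1.
π_1 = 0.5·π_1 + 0.4·π_2 + 0.3·π_3
π_2 = 0.2·π_1 + 0.4·π_2 + 0.2·π_3
Solving with the normalization constraint gives π = (0.4063, 0.2500, 0.3438).
So the stationary probability of Tier 1 is 0.2500.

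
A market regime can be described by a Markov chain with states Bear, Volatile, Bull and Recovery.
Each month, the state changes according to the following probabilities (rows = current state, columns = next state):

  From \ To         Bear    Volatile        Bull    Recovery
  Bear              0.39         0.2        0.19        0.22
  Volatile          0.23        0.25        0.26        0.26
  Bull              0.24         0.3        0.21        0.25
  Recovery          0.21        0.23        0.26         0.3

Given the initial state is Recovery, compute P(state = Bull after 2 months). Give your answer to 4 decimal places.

Propagate the distribution vector 2 months from Recovery.
After 0 months: (0.0000, 0.0000, 0.0000, 1.0000)
After 1 month: (0.2100, 0.2300, 0.2600, 0.3000)
After 2 months: (0.2602, 0.2465, 0.2323, 0.2610)
P(in Bull after 2 months) = 0.2323

0.2323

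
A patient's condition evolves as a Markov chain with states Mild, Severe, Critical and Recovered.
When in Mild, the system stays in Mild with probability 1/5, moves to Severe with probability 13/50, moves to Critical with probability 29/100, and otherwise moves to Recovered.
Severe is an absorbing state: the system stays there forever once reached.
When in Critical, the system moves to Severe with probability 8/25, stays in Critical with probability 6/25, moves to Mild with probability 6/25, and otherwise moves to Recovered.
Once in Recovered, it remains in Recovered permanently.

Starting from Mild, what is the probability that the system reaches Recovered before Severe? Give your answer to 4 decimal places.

0.4606

Let h(s) be the probability of absorption at Recovered starting from transient state s. Then h(Recovered) = 1 and h(Severe) = 0. By first-step analysis:
h(Mild) = 0.2·h(Mild) + 0.26·0 + 0.29·h(Critical) + 0.25·1
h(Critical) = 0.24·h(Mild) + 0.32·0 + 0.24·h(Critical) + 0.2·1
Solving: h(Mild) = 0.4606, h(Critical) = 0.4086.
Starting from Mild, the probability is 0.4606.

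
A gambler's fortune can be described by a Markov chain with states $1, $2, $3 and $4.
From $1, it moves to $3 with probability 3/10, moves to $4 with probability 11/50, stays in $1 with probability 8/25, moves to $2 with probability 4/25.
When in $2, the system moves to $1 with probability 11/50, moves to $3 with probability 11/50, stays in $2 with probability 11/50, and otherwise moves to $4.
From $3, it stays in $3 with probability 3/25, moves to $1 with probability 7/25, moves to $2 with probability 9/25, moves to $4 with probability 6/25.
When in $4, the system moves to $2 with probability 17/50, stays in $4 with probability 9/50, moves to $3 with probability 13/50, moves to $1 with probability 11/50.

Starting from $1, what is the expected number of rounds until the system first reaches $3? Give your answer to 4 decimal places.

3.6589

Let t(s) be the expected number of rounds to first reach $3 from state s, with t($3) = 0. Conditioning on the first round:
t($1) = 1 + 0.32·t($1) + 0.16·t($2) + 0.22·t($4)
t($2) = 1 + 0.22·t($1) + 0.22·t($2) + 0.34·t($4)
t($4) = 1 + 0.22·t($1) + 0.34·t($2) + 0.18·t($4)
Solving: t($1) = 3.6589, t($2) = 3.9957, t($4) = 3.8579.
Expected rounds from $1 to $3: 3.6589.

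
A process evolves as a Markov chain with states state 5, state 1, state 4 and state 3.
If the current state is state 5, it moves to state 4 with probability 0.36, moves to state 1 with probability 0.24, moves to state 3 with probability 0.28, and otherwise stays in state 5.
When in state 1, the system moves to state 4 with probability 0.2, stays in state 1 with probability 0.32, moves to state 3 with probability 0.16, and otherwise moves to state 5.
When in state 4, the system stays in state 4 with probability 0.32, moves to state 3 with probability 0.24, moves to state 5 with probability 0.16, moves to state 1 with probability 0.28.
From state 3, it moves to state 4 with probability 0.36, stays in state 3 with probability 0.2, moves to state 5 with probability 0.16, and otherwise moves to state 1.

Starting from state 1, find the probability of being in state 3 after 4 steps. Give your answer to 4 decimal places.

Propagate the distribution vector 4 steps from state 1.
After 0 steps: (0.0000, 1.0000, 0.0000, 0.0000)
After 1 step: (0.3200, 0.3200, 0.2000, 0.1600)
After 2 steps: (0.1984, 0.2800, 0.3008, 0.2208)
After 3 steps: (0.1969, 0.2833, 0.3032, 0.2167)
After 4 steps: (0.1974, 0.2835, 0.3026, 0.2165)
P(in state 3 after 4 steps) = 0.2165

0.2165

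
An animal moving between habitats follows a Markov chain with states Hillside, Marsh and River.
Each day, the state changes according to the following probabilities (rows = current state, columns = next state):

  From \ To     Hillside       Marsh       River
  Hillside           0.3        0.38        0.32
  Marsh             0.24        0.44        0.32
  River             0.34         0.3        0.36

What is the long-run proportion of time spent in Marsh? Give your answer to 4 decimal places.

0.3759

Let the stationary distribution be π with π = πP and π_1 + π_2 + π_3 = 1.
π_1 = 0.3·π_1 + 0.24·π_2 + 0.34·π_3
π_2 = 0.38·π_1 + 0.44·π_2 + 0.3·π_3
Solving with the normalization constraint gives π = (0.2908, 0.3759, 0.3333).
So the stationary probability of Marsh is 0.3759.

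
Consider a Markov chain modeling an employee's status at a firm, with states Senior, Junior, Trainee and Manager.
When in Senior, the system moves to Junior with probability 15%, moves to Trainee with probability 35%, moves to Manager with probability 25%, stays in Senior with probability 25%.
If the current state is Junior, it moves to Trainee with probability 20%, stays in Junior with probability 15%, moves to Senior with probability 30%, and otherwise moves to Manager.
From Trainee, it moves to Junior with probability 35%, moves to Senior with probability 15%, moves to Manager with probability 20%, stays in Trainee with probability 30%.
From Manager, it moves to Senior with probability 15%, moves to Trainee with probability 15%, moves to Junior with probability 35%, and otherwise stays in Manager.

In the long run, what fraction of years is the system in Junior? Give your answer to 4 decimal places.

0.2568

Let the stationary distribution be π with π = πP and π_1 + π_2 + π_3 + π_4 = 1.
π_1 = 0.25·π_1 + 0.3·π_2 + 0.15·π_3 + 0.15·π_4
π_2 = 0.15·π_1 + 0.15·π_2 + 0.35·π_3 + 0.35·π_4
π_3 = 0.35·π_1 + 0.2·π_2 + 0.3·π_3 + 0.15·π_4
Solving with the normalization constraint gives π = (0.2095, 0.2568, 0.2409, 0.2929).
So the stationary probability of Junior is 0.2568.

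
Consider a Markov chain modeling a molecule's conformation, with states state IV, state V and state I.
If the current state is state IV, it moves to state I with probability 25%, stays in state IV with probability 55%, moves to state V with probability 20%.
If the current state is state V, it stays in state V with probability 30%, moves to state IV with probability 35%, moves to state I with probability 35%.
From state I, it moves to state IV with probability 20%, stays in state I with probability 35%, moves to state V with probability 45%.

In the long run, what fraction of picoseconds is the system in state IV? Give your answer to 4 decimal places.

Let the stationary distribution be π with π = πP and π_1 + π_2 + π_3 = 1.
π_1 = 0.55·π_1 + 0.35·π_2 + 0.2·π_3
π_2 = 0.2·π_1 + 0.3·π_2 + 0.45·π_3
Solving with the normalization constraint gives π = (0.3790, 0.3089, 0.3121).
So the stationary probability of state IV is 0.3790.

0.3790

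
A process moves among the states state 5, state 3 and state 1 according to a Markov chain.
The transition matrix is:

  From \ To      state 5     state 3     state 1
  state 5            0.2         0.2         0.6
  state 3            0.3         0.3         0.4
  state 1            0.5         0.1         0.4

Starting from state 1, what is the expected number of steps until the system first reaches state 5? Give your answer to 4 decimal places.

2.1053

Let t(s) be the expected number of steps to first reach state 5 from state s, with t(state 5) = 0. Conditioning on the first step:
t(state 3) = 1 + 0.3·t(state 3) + 0.4·t(state 1)
t(state 1) = 1 + 0.1·t(state 3) + 0.4·t(state 1)
Solving: t(state 3) = 2.6316, t(state 1) = 2.1053.
Expected steps from state 1 to state 5: 2.1053.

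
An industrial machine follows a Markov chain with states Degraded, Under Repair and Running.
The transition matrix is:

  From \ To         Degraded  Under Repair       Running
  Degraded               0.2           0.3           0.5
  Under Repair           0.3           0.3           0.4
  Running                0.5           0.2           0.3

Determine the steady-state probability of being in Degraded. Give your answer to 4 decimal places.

Let the stationary distribution be π with π = πP and π_1 + π_2 + π_3 = 1.
π_1 = 0.2·π_1 + 0.3·π_2 + 0.5·π_3
π_2 = 0.3·π_1 + 0.3·π_2 + 0.2·π_3
Solving with the normalization constraint gives π = (0.3445, 0.2605, 0.3950).
So the stationary probability of Degraded is 0.3445.

0.3445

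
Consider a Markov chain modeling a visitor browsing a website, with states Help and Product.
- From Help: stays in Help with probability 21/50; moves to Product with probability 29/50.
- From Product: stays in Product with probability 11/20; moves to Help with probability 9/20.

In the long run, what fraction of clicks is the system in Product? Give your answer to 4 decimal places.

0.5631

Let the stationary distribution be π with π = πP and π_1 + π_2 = 1.
π_1 = 0.42·π_1 + 0.45·π_2
Solving with the normalization constraint gives π = (0.4369, 0.5631).
So the stationary probability of Product is 0.5631.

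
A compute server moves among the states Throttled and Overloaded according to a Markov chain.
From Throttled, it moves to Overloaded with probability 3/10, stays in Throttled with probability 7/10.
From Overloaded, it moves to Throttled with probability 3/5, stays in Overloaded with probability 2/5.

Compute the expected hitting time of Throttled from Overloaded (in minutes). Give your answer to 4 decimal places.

Let t(s) be the expected number of minutes to first reach Throttled from state s, with t(Throttled) = 0. Conditioning on the first minute:
t(Overloaded) = 1 + 0.4·t(Overloaded)
Solving: t(Overloaded) = 1.6667.
Expected minutes from Overloaded to Throttled: 1.6667.

1.6667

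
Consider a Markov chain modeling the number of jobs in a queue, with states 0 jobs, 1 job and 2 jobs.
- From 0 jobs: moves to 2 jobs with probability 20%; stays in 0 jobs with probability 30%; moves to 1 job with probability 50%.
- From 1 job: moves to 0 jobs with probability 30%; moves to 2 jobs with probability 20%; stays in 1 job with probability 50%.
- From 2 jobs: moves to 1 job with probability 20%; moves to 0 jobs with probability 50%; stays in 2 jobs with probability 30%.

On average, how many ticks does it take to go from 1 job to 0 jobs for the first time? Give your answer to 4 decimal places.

2.9032

Let t(s) be the expected number of ticks to first reach 0 jobs from state s, with t(0 jobs) = 0. Conditioning on the first tick:
t(1 job) = 1 + 0.5·t(1 job) + 0.2·t(2 jobs)
t(2 jobs) = 1 + 0.2·t(1 job) + 0.3·t(2 jobs)
Solving: t(1 job) = 2.9032, t(2 jobs) = 2.2581.
Expected ticks from 1 job to 0 jobs: 2.9032.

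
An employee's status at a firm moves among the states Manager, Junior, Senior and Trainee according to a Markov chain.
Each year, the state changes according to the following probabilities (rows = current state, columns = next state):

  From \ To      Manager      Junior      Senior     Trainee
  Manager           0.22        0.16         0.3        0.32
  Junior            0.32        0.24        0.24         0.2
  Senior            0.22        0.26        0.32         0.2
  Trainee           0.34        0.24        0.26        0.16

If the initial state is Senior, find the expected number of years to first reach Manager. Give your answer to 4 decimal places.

3.7287

Let t(s) be the expected number of years to first reach Manager from state s, with t(Manager) = 0. Conditioning on the first year:
t(Junior) = 1 + 0.24·t(Junior) + 0.24·t(Senior) + 0.2·t(Trainee)
t(Senior) = 1 + 0.26·t(Junior) + 0.32·t(Senior) + 0.2·t(Trainee)
t(Trainee) = 1 + 0.24·t(Junior) + 0.26·t(Senior) + 0.16·t(Trainee)
Solving: t(Junior) = 3.3631, t(Senior) = 3.7287, t(Trainee) = 3.3055.
Expected years from Senior to Manager: 3.7287.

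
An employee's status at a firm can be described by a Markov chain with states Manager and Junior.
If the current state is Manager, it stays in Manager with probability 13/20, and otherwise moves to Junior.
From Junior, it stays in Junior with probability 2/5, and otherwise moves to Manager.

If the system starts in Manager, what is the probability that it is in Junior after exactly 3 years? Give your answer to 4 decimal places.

Propagate the distribution vector 3 years from Manager.
After 0 years: (1.0000, 0.0000)
After 1 year: (0.6500, 0.3500)
After 2 years: (0.6325, 0.3675)
After 3 years: (0.6316, 0.3684)
P(in Junior after 3 years) = 0.3684

0.3684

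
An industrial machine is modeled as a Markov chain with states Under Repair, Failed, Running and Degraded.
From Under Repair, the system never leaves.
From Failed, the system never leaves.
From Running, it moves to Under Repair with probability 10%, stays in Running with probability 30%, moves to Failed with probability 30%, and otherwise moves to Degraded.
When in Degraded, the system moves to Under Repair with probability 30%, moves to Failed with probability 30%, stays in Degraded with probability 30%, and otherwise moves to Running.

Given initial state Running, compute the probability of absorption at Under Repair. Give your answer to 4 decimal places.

Let h(s) be the probability of absorption at Under Repair starting from transient state s. Then h(Under Repair) = 1 and h(Failed) = 0. By first-step analysis:
h(Running) = 0.1·1 + 0.3·0 + 0.3·h(Running) + 0.3·h(Degraded)
h(Degraded) = 0.3·1 + 0.3·0 + 0.1·h(Running) + 0.3·h(Degraded)
Solving: h(Running) = 0.3478, h(Degraded) = 0.4783.
Starting from Running, the probability is 0.3478.

0.3478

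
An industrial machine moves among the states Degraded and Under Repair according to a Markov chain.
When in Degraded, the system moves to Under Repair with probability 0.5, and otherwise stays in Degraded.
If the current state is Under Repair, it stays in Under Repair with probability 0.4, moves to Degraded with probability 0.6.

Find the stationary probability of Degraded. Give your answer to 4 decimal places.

Let the stationary distribution be π with π = πP and π_1 + π_2 = 1.
π_1 = 0.5·π_1 + 0.6·π_2
Solving with the normalization constraint gives π = (0.5455, 0.4545).
So the stationary probability of Degraded is 0.5455.

0.5455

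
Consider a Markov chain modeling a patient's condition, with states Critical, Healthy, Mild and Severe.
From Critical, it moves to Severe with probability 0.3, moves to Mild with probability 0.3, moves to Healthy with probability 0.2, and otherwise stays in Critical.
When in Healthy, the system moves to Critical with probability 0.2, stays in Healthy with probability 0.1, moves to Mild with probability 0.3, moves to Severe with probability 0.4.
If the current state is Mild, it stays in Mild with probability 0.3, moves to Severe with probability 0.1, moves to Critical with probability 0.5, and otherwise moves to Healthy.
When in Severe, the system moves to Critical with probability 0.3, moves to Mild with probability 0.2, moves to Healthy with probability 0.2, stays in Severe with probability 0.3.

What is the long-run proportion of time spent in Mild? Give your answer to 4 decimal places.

0.2739

Let the stationary distribution be π with π = πP and π_1 + π_2 + π_3 + π_4 = 1.
π_1 = 0.2·π_1 + 0.2·π_2 + 0.5·π_3 + 0.3·π_4
π_2 = 0.2·π_1 + 0.1·π_2 + 0.1·π_3 + 0.2·π_4
π_3 = 0.3·π_1 + 0.3·π_2 + 0.3·π_3 + 0.2·π_4
Solving with the normalization constraint gives π = (0.3083, 0.1569, 0.2739, 0.2609).
So the stationary probability of Mild is 0.2739.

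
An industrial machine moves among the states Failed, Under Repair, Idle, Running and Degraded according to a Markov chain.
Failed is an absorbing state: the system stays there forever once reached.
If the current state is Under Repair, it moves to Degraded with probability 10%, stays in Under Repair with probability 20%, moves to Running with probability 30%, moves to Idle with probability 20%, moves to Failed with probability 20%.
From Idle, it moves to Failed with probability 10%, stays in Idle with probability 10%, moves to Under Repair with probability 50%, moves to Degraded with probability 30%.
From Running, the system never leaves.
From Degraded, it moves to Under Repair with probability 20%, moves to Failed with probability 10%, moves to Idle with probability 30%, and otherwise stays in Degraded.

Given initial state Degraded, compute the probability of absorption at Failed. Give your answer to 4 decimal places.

0.6118

Let h(s) be the probability of absorption at Failed starting from transient state s. Then h(Failed) = 1 and h(Running) = 0. By first-step analysis:
h(Under Repair) = 0.2·1 + 0.2·h(Under Repair) + 0.2·h(Idle) + 0.3·0 + 0.1·h(Degraded)
h(Idle) = 0.1·1 + 0.5·h(Under Repair) + 0.1·h(Idle) + 0.3·h(Degraded)
h(Degraded) = 0.1·1 + 0.2·h(Under Repair) + 0.3·h(Idle) + 0.4·h(Degraded)
Solving: h(Under Repair) = 0.4706, h(Idle) = 0.5765, h(Degraded) = 0.6118.
Starting from Degraded, the probability is 0.6118.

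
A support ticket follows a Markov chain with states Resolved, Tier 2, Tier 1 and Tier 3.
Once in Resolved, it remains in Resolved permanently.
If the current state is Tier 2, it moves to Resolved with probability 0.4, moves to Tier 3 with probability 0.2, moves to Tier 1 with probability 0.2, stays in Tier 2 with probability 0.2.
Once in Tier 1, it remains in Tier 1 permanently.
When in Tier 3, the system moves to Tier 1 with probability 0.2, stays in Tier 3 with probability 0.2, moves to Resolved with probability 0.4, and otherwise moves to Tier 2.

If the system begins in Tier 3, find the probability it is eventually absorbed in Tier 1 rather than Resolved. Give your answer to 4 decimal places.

0.3333

Let h(s) be the probability of absorption at Tier 1 starting from transient state s. Then h(Tier 1) = 1 and h(Resolved) = 0. By first-step analysis:
h(Tier 2) = 0.4·0 + 0.2·h(Tier 2) + 0.2·1 + 0.2·h(Tier 3)
h(Tier 3) = 0.4·0 + 0.2·h(Tier 2) + 0.2·1 + 0.2·h(Tier 3)
Solving: h(Tier 2) = 0.3333, h(Tier 3) = 0.3333.
Starting from Tier 3, the probability is 0.3333.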